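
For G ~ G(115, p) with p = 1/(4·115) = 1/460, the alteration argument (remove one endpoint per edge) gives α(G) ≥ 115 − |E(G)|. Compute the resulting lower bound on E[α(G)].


E[|E(G)|] = C(115, 2)·p = 6555 · (1/460) = 57/4.
E[α(G)] ≥ n − E[|E(G)|] = 115 − 57/4 = 403/4.
Numerically: ≈ 100.75000.
(This is only a lower bound; the true E[α(G)] may be larger.)

E[α(G)] ≥ 403/4 ≈ 100.75000.


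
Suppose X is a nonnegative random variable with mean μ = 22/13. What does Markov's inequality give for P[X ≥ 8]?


μ = E[X] = 22/13, a = 8.
Markov: P[X ≥ 8] ≤ μ/a = (22/13)/8 = 11/52.
Numerically: ≈ 0.21154.
(Since a = 8 > μ = 1.69231, the bound 11/52 is < 1 and informative.)

P[X ≥ 8] ≤ 11/52 ≈ 0.21154.


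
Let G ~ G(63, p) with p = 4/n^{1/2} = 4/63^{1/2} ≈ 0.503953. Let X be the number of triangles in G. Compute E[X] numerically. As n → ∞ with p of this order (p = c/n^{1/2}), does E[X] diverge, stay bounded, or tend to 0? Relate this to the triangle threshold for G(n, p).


Number of potential triangles: C(63, 3) = 39711.
Each occurs with probability p³ ≈ (0.503953)³ ≈ 1.27987970e-01.
By linearity: E[X] = C(63, 3)·p³ ≈ 39711 · 1.27987970e-01 ≈ 5082.530265.
Since α = 1/2 < 1, p = c/n^{1/2} ≫ 1/n is above the triangle threshold p ~ 1/n. Asymptotically E[X] ~ (c³/6)·n^{3(1−α)} = (4³/6)·n^{1.5} → ∞; triangles are abundant w.h.p.

E[X] ≈ 5082.530265; in regime p = Θ(1/n^{1/2}) E[X] diverges (above the triangle threshold p ~ 1/n).


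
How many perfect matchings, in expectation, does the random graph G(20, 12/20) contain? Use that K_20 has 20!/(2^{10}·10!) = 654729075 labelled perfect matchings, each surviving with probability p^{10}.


K_20 has 20!/(2^{10}·10!) = 654729075 labelled perfect matchings.
For each such perfect matching H, let X_H = 1 if all 10 edges of H are present in G. Then P[X_H = 1] = p^{10} = (3/5)^{10} = 59049/9765625.
Summing the indicators: E[X] = Σ_H E[X_H] = 654729075 · p^{10} = 654729075 · 59049/9765625 = 1546443885987/390625.
Numerically: E[X] ≈ 3.959e+06.

E[X] = 654729075 · (3/5)^{10} = 1546443885987/390625 ≈ 3.959e+06.


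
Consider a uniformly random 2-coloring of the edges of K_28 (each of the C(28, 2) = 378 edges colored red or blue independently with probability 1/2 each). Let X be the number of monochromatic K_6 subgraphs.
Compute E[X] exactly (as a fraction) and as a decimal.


Let X = Σ_S X_S over the C(28, 6) = 376740 subsets S of size 6, where X_S = 1 if the K_6 on S is monochromatic.
For a fixed S, the K_6 on S has C(6, 2) = 15 edges. P[all 15 edges red] = (1/2)^15, and likewise for blue, so P[monochromatic] = 2·(1/2)^15 = 2^{1 − 15} = 1/16384.
By linearity: E[X] = C(28, 6) · 2^{1 − 15} = 376740 · 1/16384 = 94185/4096.
Numerically: E[X] ≈ 22.994.

E[X] = C(28,6)·2^(1−C(6,2)) = 94185/4096 ≈ 22.994.


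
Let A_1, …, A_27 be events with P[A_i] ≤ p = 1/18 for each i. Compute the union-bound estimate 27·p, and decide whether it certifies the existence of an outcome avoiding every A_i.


Union bound: P[∪_{i=1}^{27} A_i] ≤ Σ_i P[A_i] ≤ 27·p = 27·(1/18) = 3/2.
Numerically: 3/2 ≈ 1.500000.
Is 3/2 < 1? NO.
Since the bound 3/2 is ≥ 1, the union bound is uninformative here; it does NOT by itself certify existence.

27·p = 3/2 ≈ 1.500000; existence NOT certified by the union bound.


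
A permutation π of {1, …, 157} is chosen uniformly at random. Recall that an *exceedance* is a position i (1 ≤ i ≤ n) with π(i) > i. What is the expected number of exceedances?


Write X = Σ_{i=1}^{157} X_i, where X_i = 1_{π(i) > i}.
For each fixed i, π(i) is uniform over {1, …, 157} (marginal of a uniform permutation), so P[π(i) > i] = (n − i)/n. Summing: Σ_{i=1}^{157} (n − i)/n = (0 + 1 + … + 156)/157 = 157(157 − 1)/(2·157) = (157 − 1)/2.
Hence E[X] = Σ_{i=1}^{157} (157 − i)/157 = 78 ≈ 78.0000.

E[X] = 78 = 78.0000.


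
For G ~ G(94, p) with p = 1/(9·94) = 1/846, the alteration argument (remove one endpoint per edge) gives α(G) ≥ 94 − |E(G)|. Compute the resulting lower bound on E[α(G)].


E[|E(G)|] = C(94, 2)·p = 4371 · (1/846) = 31/6.
E[α(G)] ≥ n − E[|E(G)|] = 94 − 31/6 = 533/6.
Numerically: ≈ 88.8333.
(This is only a lower bound; the true E[α(G)] may be larger.)

E[α(G)] ≥ 533/6 ≈ 88.8333.


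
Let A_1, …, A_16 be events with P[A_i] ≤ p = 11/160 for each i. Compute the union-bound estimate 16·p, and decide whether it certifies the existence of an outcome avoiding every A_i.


Union bound: P[∪_{i=1}^{16} A_i] ≤ Σ_i P[A_i] ≤ 16·p = 16·(11/160) = 11/10.
Numerically: 11/10 ≈ 1.10000.
Is 11/10 < 1? NO.
Since the bound 11/10 is ≥ 1, the union bound is uninformative here; it does NOT by itself certify existence.

16·p = 11/10 ≈ 1.10000; existence NOT certified by the union bound.


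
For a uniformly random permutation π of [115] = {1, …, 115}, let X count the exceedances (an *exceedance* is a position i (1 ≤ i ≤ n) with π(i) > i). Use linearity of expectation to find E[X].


Write X = Σ_{i=1}^{115} X_i, where X_i = 1_{π(i) > i}.
For each fixed i, π(i) is uniform over {1, …, 115} (marginal of a uniform permutation), so P[π(i) > i] = (n − i)/n. Summing: Σ_{i=1}^{115} (n − i)/n = (0 + 1 + … + 114)/115 = 115(115 − 1)/(2·115) = (115 − 1)/2.
Hence E[X] = Σ_{i=1}^{115} (115 − i)/115 = 57 ≈ 57.0000.

E[X] = 57 = 57.0000.


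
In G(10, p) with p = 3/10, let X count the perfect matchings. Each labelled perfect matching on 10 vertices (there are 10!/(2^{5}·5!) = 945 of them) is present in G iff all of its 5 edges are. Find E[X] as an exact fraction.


K_10 has 10!/(2^{5}·5!) = 945 labelled perfect matchings.
For each such perfect matching H, let X_H = 1 if all 5 edges of H are present in G. Then P[X_H = 1] = p^{5} = (3/10)^{5} = 243/100000.
By linearity of expectation: E[X] = Σ_H E[X_H] = 945 · p^{5} = 945 · 243/100000 = 45927/20000.
Numerically: E[X] ≈ 2.296.

E[X] = 945 · (3/10)^{5} = 45927/20000 ≈ 2.296.


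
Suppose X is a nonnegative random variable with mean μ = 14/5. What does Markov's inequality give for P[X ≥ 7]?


μ = E[X] = 14/5, a = 7.
Markov: P[X ≥ 7] ≤ μ/a = (14/5)/7 = 2/5.
Numerically: ≈ 0.4000.
(Since a = 7 > μ = 2.8000, the bound 2/5 is < 1 and informative.)

P[X ≥ 7] ≤ 2/5 ≈ 0.4000.


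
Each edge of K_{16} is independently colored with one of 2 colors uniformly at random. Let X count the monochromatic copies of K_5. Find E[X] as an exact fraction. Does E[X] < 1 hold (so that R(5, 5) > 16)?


E[X] = C(16, 5) · 2^{1 − 10} = 4368 · 2^{−9} = 4368/512.
As a reduced fraction: E[X] = 273/32 ≈ 8.5312500.
Is E[X] < 1? NO.
Since E[X] ≥ 1, the first-moment bound is inconclusive at n = 16; it does NOT by itself certify R(5, 5) > 16.

E[X] = 273/32 ≈ 8.5312500; E[X] ≥ 1; first-moment method inconclusive here.


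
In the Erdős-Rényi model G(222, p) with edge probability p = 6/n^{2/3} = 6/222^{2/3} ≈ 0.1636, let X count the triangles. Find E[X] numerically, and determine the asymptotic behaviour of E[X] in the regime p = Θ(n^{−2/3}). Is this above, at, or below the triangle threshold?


Number of potential triangles: C(222, 3) = 1798940.
Each occurs with probability p³ ≈ (0.1636)³ ≈ 4.382761e-03.
By linearity: E[X] = C(222, 3)·p³ ≈ 1798940 · 4.382761e-03 ≈ 7884.3243.
Since α = 2/3 < 1, p = c/n^{2/3} ≫ 1/n is above the triangle threshold p ~ 1/n. Asymptotically E[X] ~ (c³/6)·n^{3(1−α)} = (6³/6)·n^{1} → ∞; triangles are abundant w.h.p.

E[X] ≈ 7884.3243; in regime p = Θ(1/n^{2/3}) E[X] diverges (above the triangle threshold p ~ 1/n).


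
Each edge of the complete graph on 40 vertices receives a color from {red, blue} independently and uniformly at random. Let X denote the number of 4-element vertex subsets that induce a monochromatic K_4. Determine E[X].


Let X = Σ_S X_S over the C(40, 4) = 91390 subsets S of size 4, where X_S = 1 if the K_4 on S is monochromatic.
For a fixed S, the K_4 on S has C(4, 2) = 6 edges. P[all 6 edges red] = (1/2)^6, and likewise for blue, so P[monochromatic] = 2·(1/2)^6 = 2^{1 − 6} = 1/32.
Summing: E[X] = C(40, 4) · 2^{1 − 6} = 91390 · 1/32 = 45695/16.
Numerically: E[X] ≈ 2855.938.

E[X] = C(40,4)·2^(1−C(4,2)) = 45695/16 ≈ 2855.938.


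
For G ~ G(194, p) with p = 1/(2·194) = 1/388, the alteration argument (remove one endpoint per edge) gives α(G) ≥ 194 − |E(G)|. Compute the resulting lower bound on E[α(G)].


E[|E(G)|] = C(194, 2)·p = 18721 · (1/388) = 193/4.
E[α(G)] ≥ n − E[|E(G)|] = 194 − 193/4 = 583/4.
Numerically: ≈ 145.750000.
(This is only a lower bound; the true E[α(G)] may be larger.)

E[α(G)] ≥ 583/4 ≈ 145.750000.


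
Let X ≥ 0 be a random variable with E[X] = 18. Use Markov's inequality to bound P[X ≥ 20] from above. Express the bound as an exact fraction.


μ = E[X] = 18, a = 20.
Markov: P[X ≥ 20] ≤ μ/a = (18)/20 = 9/10.
Numerically: ≈ 0.90000.
(Since a = 20 > μ = 18.00000, the bound 9/10 is < 1 and informative.)

P[X ≥ 20] ≤ 9/10 ≈ 0.90000.


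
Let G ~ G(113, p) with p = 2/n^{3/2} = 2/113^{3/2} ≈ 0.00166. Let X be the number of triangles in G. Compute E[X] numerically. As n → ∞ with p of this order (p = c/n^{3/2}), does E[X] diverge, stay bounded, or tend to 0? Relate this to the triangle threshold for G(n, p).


Number of potential triangles: C(113, 3) = 234136.
Each occurs with probability p³ ≈ (0.00166)³ ≈ 4.61569e-09.
By linearity: E[X] = C(113, 3)·p³ ≈ 234136 · 4.61569e-09 ≈ 0.001.
Since α = 3/2 > 1, p = c/n^{3/2} = o(1/n) is below the triangle threshold p ~ 1/n. Asymptotically E[X] ~ (c³/6)·n^{3(1−α)} = (2³/6)·n^{-1.5} → 0, so by Markov's inequality G has no triangles w.h.p.

E[X] ≈ 0.001; in regime p = Θ(1/n^{3/2}) E[X] tends to 0 (below the triangle threshold p ~ 1/n).


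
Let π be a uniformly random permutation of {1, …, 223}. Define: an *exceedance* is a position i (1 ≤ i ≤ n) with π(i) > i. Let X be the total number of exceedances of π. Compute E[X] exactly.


Write X = Σ_{i=1}^{223} X_i, where X_i = 1_{π(i) > i}.
For each fixed i, π(i) is uniform over {1, …, 223} (marginal of a uniform permutation), so P[π(i) > i] = (n − i)/n. Summing: Σ_{i=1}^{223} (n − i)/n = (0 + 1 + … + 222)/223 = 223(223 − 1)/(2·223) = (223 − 1)/2.
Hence E[X] = Σ_{i=1}^{223} (223 − i)/223 = 111 ≈ 111.00000.

E[X] = 111 = 111.00000.


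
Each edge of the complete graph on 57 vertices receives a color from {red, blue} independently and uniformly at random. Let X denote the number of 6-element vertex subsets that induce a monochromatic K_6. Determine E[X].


Let X = Σ_S X_S over the C(57, 6) = 36288252 subsets S of size 6, where X_S = 1 if the K_6 on S is monochromatic.
For a fixed S, the K_6 on S has C(6, 2) = 15 edges. P[all 15 edges red] = (1/2)^15, and likewise for blue, so P[monochromatic] = 2·(1/2)^15 = 2^{1 − 15} = 1/16384.
By linearity of expectation: E[X] = C(57, 6) · 2^{1 − 15} = 36288252 · 1/16384 = 9072063/4096.
Numerically: E[X] ≈ 2214.859.

E[X] = C(57,6)·2^(1−C(6,2)) = 9072063/4096 ≈ 2214.859.


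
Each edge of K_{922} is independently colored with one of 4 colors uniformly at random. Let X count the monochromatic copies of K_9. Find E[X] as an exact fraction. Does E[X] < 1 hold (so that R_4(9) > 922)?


E[X] = C(922, 9) · 4^{1 − 36} = 1275867683890227543270 · 4^{−35} = 1275867683890227543270/1180591620717411303424.
As a reduced fraction: E[X] = 637933841945113771635/590295810358705651712 ≈ 1.08070.
Is E[X] < 1? NO.
Since E[X] ≥ 1, the first-moment bound is inconclusive at n = 922; it does NOT by itself certify R_4(9) > 922.

E[X] = 637933841945113771635/590295810358705651712 ≈ 1.08070; E[X] ≥ 1; first-moment method inconclusive here.


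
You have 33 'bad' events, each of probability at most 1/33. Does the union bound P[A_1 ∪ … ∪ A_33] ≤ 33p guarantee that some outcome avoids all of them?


Union bound: P[∪_{i=1}^{33} A_i] ≤ Σ_i P[A_i] ≤ 33·p = 33·(1/33) = 1.
Numerically: 1 ≈ 1.0000000.
Is 1 < 1? NO.
Since the bound 1 is ≥ 1, the union bound is uninformative here; it does NOT by itself certify existence.

33·p = 1 ≈ 1.0000000; existence NOT certified by the union bound.


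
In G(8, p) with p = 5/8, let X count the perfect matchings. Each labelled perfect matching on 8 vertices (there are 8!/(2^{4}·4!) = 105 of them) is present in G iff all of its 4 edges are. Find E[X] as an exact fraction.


K_8 has 8!/(2^{4}·4!) = 105 labelled perfect matchings.
For each such perfect matching H, let X_H = 1 if all 4 edges of H are present in G. Then P[X_H = 1] = p^{4} = (5/8)^{4} = 625/4096.
Summing the indicators: E[X] = Σ_H E[X_H] = 105 · p^{4} = 105 · 625/4096 = 65625/4096.
Numerically: E[X] ≈ 16.02.

E[X] = 105 · (5/8)^{4} = 65625/4096 ≈ 16.02.


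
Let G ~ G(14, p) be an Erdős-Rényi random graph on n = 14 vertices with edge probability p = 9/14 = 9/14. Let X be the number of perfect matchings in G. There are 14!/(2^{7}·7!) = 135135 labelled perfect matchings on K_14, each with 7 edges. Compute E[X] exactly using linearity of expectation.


K_14 has 14!/(2^{7}·7!) = 135135 labelled perfect matchings.
For each such perfect matching H, let X_H = 1 if all 7 edges of H are present in G. Then P[X_H = 1] = p^{7} = (9/14)^{7} = 4782969/105413504.
By linearity: E[X] = Σ_H E[X_H] = 135135 · p^{7} = 135135 · 4782969/105413504 = 92335216545/15059072.
Numerically: E[X] ≈ 6131.53.

E[X] = 135135 · (9/14)^{7} = 92335216545/15059072 ≈ 6131.53.


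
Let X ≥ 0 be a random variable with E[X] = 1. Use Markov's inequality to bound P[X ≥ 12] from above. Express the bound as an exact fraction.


μ = E[X] = 1, a = 12.
Markov: P[X ≥ 12] ≤ μ/a = (1)/12 = 1/12.
Numerically: ≈ 0.0833.
(Since a = 12 > μ = 1.0000, the bound 1/12 is < 1 and informative.)

P[X ≥ 12] ≤ 1/12 ≈ 0.0833.


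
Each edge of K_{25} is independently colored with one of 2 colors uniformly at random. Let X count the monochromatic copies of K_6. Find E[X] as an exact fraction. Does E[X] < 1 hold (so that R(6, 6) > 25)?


E[X] = C(25, 6) · 2^{1 − 15} = 177100 · 2^{−14} = 177100/16384.
As a reduced fraction: E[X] = 44275/4096 ≈ 10.809326.
Is E[X] < 1? NO.
Since E[X] ≥ 1, the first-moment bound is inconclusive at n = 25; it does NOT by itself certify R(6, 6) > 25.

E[X] = 44275/4096 ≈ 10.809326; E[X] ≥ 1; first-moment method inconclusive here.


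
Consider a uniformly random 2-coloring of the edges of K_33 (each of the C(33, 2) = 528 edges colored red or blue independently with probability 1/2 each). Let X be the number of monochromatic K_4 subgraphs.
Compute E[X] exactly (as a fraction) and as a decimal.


Let X = Σ_S X_S over the C(33, 4) = 40920 subsets S of size 4, where X_S = 1 if the K_4 on S is monochromatic.
For a fixed S, the K_4 on S has C(4, 2) = 6 edges. P[all 6 edges red] = (1/2)^6, and likewise for blue, so P[monochromatic] = 2·(1/2)^6 = 2^{1 − 6} = 1/32.
By linearity: E[X] = C(33, 4) · 2^{1 − 6} = 40920 · 1/32 = 5115/4.
Numerically: E[X] ≈ 1278.7500.

E[X] = C(33,4)·2^(1−C(4,2)) = 5115/4 ≈ 1278.7500.


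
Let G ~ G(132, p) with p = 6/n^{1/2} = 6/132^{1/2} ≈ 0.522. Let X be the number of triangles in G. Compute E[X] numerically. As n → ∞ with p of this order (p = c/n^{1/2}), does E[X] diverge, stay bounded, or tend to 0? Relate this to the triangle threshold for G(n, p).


Number of potential triangles: C(132, 3) = 374660.
Each occurs with probability p³ ≈ (0.522)³ ≈ 1.42427e-01.
By linearity: E[X] = C(132, 3)·p³ ≈ 374660 · 1.42427e-01 ≈ 53361.765.
Since α = 1/2 < 1, p = c/n^{1/2} ≫ 1/n is above the triangle threshold p ~ 1/n. Asymptotically E[X] ~ (c³/6)·n^{3(1−α)} = (6³/6)·n^{1.5} → ∞; triangles are abundant w.h.p.

E[X] ≈ 53361.765; in regime p = Θ(1/n^{1/2}) E[X] diverges (above the triangle threshold p ~ 1/n).


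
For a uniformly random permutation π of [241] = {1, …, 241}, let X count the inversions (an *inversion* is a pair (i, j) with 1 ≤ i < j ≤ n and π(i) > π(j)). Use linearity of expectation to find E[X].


Write X = Σ X_I over the C(241, 2) = 28920 pairs i < j, with X_I the indicator of one inversion.
There are 28920 indicators.
For each fixed pair i < j, the values π(i) and π(j) are two distinct elements of {1, …, 241} in uniformly random order; by symmetry P[π(i) > π(j)] = 1/2.
By linearity: E[X] = 28920 · (1/2) = C(241, 2) · (1/2) = 28920/2 = 14460 ≈ 14460.000000.

E[X] = 14460 = 14460.000000.


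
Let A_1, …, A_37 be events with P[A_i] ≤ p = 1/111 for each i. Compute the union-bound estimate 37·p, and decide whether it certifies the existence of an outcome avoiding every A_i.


Union bound: P[∪_{i=1}^{37} A_i] ≤ Σ_i P[A_i] ≤ 37·p = 37·(1/111) = 1/3.
Numerically: 1/3 ≈ 0.3333333.
Is 1/3 < 1? YES.
Since P[∪ A_i] ≤ 1/3 < 1, the complement has P[∩ A_i^c] ≥ 1 − 1/3 = 2/3 > 0, so some outcome avoids every A_i.

37·p = 1/3 ≈ 0.3333333; existence CERTIFIED by the union bound.


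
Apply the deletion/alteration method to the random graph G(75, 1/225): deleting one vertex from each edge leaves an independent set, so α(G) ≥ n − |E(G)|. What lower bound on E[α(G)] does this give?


E[|E(G)|] = C(75, 2)·p = 2775 · (1/225) = 37/3.
E[α(G)] ≥ n − E[|E(G)|] = 75 − 37/3 = 188/3.
Numerically: ≈ 62.66667.
(This is only a lower bound; the true E[α(G)] may be larger.)

E[α(G)] ≥ 188/3 ≈ 62.66667.


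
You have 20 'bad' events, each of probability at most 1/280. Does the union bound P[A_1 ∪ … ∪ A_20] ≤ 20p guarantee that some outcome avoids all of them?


Union bound: P[∪_{i=1}^{20} A_i] ≤ Σ_i P[A_i] ≤ 20·p = 20·(1/280) = 1/14.
Numerically: 1/14 ≈ 0.071.
Is 1/14 < 1? YES.
Since P[∪ A_i] ≤ 1/14 < 1, the complement has P[∩ A_i^c] ≥ 1 − 1/14 = 13/14 > 0, so some outcome avoids every A_i.

20·p = 1/14 ≈ 0.071; existence CERTIFIED by the union bound.


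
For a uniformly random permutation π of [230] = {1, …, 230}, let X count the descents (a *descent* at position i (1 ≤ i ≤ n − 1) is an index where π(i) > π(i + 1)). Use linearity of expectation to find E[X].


Write X = Σ X_I over i = 1, …, 229, with X_I the indicator of one descent.
There are 229 indicators.
For each fixed i, the pair (π(i), π(i+1)) is a uniformly random ordered pair of distinct values from {1, …, 230}; by symmetry P[π(i) > π(i+1)] = 1/2.
By linearity: E[X] = 229 · (1/2) = (230 − 1) · (1/2) = 229/2 ≈ 114.5000.

E[X] = 229/2 = 114.5000.


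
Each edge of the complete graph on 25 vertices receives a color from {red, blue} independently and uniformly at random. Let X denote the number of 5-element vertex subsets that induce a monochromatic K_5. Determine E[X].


Let X = Σ_S X_S over the C(25, 5) = 53130 subsets S of size 5, where X_S = 1 if the K_5 on S is monochromatic.
For a fixed S, the K_5 on S has C(5, 2) = 10 edges. P[all 10 edges red] = (1/2)^10, and likewise for blue, so P[monochromatic] = 2·(1/2)^10 = 2^{1 − 10} = 1/512.
Summing: E[X] = C(25, 5) · 2^{1 − 10} = 53130 · 1/512 = 26565/256.
Numerically: E[X] ≈ 103.76953.

E[X] = C(25,5)·2^(1−C(5,2)) = 26565/256 ≈ 103.76953.


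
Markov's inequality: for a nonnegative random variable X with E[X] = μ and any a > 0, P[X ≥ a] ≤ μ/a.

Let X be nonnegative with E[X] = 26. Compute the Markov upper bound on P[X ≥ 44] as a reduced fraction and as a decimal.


μ = E[X] = 26, a = 44.
Markov: P[X ≥ 44] ≤ μ/a = (26)/44 = 13/22.
Numerically: ≈ 0.5909.
(Since a = 44 > μ = 26.0000, the bound 13/22 is < 1 and informative.)

P[X ≥ 44] ≤ 13/22 ≈ 0.5909.


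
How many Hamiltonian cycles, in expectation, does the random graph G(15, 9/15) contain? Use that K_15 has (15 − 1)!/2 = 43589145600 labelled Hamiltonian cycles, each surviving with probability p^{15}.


K_15 has (15 − 1)!/2 = 43589145600 labelled Hamiltonian cycles.
For each such Hamiltonian cycle H, let X_H = 1 if all 15 edges of H are present in G. Then P[X_H = 1] = p^{15} = (3/5)^{15} = 14348907/30517578125.
Summing the indicators: E[X] = Σ_H E[X_H] = 43589145600 · p^{15} = 43589145600 · 14348907/30517578125 = 25018263856954368/1220703125.
Numerically: E[X] ≈ 2.0495e+07.

E[X] = 43589145600 · (3/5)^{15} = 25018263856954368/1220703125 ≈ 2.0495e+07.


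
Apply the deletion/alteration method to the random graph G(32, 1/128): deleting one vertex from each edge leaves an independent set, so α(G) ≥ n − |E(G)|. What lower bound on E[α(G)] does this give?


E[|E(G)|] = C(32, 2)·p = 496 · (1/128) = 31/8.
E[α(G)] ≥ n − E[|E(G)|] = 32 − 31/8 = 225/8.
Numerically: ≈ 28.125.
(This is only a lower bound; the true E[α(G)] may be larger.)

E[α(G)] ≥ 225/8 ≈ 28.125.


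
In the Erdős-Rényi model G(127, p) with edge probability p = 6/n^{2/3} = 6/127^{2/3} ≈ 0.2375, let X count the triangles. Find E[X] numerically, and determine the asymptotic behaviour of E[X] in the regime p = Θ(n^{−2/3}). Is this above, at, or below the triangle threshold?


Number of potential triangles: C(127, 3) = 333375.
Each occurs with probability p³ ≈ (0.2375)³ ≈ 1.339203e-02.
By linearity: E[X] = C(127, 3)·p³ ≈ 333375 · 1.339203e-02 ≈ 4464.5669.
Since α = 2/3 < 1, p = c/n^{2/3} ≫ 1/n is above the triangle threshold p ~ 1/n. Asymptotically E[X] ~ (c³/6)·n^{3(1−α)} = (6³/6)·n^{1} → ∞; triangles are abundant w.h.p.

E[X] ≈ 4464.5669; in regime p = Θ(1/n^{2/3}) E[X] diverges (above the triangle threshold p ~ 1/n).


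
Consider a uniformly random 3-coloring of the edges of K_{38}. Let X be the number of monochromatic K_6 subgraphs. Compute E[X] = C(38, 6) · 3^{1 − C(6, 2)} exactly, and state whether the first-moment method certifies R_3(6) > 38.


E[X] = C(38, 6) · 3^{1 − 15} = 2760681 · 3^{−14} = 2760681/4782969.
As a reduced fraction: E[X] = 920227/1594323 ≈ 0.5771898.
Is E[X] < 1? YES.
Since E[X] < 1, there exists a 3-coloring of K_{38} with no monochromatic K_6; hence R_3(6) > 38.

E[X] = 920227/1594323 ≈ 0.5771898; E[X] < 1, so R_3(6) > 38.


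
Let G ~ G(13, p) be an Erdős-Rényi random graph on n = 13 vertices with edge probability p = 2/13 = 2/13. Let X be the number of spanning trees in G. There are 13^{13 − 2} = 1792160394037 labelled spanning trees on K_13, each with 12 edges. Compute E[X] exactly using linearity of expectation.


K_13 has 13^{13 − 2} = 1792160394037 labelled spanning trees.
For each such spanning tree H, let X_H = 1 if all 12 edges of H are present in G. Then P[X_H = 1] = p^{12} = (2/13)^{12} = 4096/23298085122481.
By linearity: E[X] = Σ_H E[X_H] = 1792160394037 · p^{12} = 1792160394037 · 4096/23298085122481 = 4096/13.
Numerically: E[X] ≈ 315.

E[X] = 1792160394037 · (2/13)^{12} = 4096/13 ≈ 315.


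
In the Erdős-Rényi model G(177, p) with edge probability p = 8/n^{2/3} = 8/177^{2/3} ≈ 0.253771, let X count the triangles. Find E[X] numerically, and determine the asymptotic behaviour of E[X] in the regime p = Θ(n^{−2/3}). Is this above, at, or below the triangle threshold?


Number of potential triangles: C(177, 3) = 908600.
Each occurs with probability p³ ≈ (0.253771)³ ≈ 1.63426857e-02.
By linearity: E[X] = C(177, 3)·p³ ≈ 908600 · 1.63426857e-02 ≈ 14848.964218.
Since α = 2/3 < 1, p = c/n^{2/3} ≫ 1/n is above the triangle threshold p ~ 1/n. Asymptotically E[X] ~ (c³/6)·n^{3(1−α)} = (8³/6)·n^{1} → ∞; triangles are abundant w.h.p.

E[X] ≈ 14848.964218; in regime p = Θ(1/n^{2/3}) E[X] diverges (above the triangle threshold p ~ 1/n).


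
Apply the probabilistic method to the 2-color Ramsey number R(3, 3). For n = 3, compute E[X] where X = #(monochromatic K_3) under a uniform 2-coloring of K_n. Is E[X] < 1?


E[X] = C(3, 3) · 2^{1 − 3} = 1 · 2^{−2} = 1/4.
As a reduced fraction: E[X] = 1/4 ≈ 0.250000.
Is E[X] < 1? YES.
Since E[X] < 1, there exists a 2-coloring of K_{3} with no monochromatic K_3; hence R(3, 3) > 3.

E[X] = 1/4 ≈ 0.250000; E[X] < 1, so R(3, 3) > 3.


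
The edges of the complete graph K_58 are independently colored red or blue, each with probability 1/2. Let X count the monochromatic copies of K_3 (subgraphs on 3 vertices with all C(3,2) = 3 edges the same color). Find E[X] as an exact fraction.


Let X = Σ_S X_S over the C(58, 3) = 30856 subsets S of size 3, where X_S = 1 if the K_3 on S is monochromatic.
For a fixed S, the K_3 on S has C(3, 2) = 3 edges. P[all 3 edges red] = (1/2)^3, and likewise for blue, so P[monochromatic] = 2·(1/2)^3 = 2^{1 − 3} = 1/4.
By linearity of expectation: E[X] = C(58, 3) · 2^{1 − 3} = 30856 · 1/4 = 7714.
Numerically: E[X] ≈ 7714.000.

E[X] = C(58,3)·2^(1−C(3,2)) = 7714 ≈ 7714.000.


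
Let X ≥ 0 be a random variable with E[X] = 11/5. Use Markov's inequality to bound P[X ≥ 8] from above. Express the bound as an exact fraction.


μ = E[X] = 11/5, a = 8.
Markov: P[X ≥ 8] ≤ μ/a = (11/5)/8 = 11/40.
Numerically: ≈ 0.2750.
(Since a = 8 > μ = 2.2000, the bound 11/40 is < 1 and informative.)

P[X ≥ 8] ≤ 11/40 ≈ 0.2750.


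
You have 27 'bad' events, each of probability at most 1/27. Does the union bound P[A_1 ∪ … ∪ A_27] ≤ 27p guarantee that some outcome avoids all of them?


Union bound: P[∪_{i=1}^{27} A_i] ≤ Σ_i P[A_i] ≤ 27·p = 27·(1/27) = 1.
Numerically: 1 ≈ 1.0000000.
Is 1 < 1? NO.
Since the bound 1 is ≥ 1, the union bound is uninformative here; it does NOT by itself certify existence.

27·p = 1 ≈ 1.0000000; existence NOT certified by the union bound.


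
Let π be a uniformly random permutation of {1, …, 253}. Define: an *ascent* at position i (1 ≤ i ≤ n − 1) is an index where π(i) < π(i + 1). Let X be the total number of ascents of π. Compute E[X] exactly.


Write X = Σ X_I over i = 1, …, 252, with X_I the indicator of one ascent.
There are 252 indicators.
For each fixed i, the pair (π(i), π(i+1)) is a uniformly random ordered pair of distinct values from {1, …, 253}; by symmetry P[π(i) < π(i+1)] = 1/2.
By linearity: E[X] = 252 · (1/2) = (253 − 1) · (1/2) = 126 ≈ 126.000000.

E[X] = 126 = 126.000000.


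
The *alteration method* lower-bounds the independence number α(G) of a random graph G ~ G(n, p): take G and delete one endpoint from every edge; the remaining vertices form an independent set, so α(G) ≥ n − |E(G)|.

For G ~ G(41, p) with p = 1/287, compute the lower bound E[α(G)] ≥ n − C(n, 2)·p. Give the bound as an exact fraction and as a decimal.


E[|E(G)|] = C(41, 2)·p = 820 · (1/287) = 20/7.
E[α(G)] ≥ n − E[|E(G)|] = 41 − 20/7 = 267/7.
Numerically: ≈ 38.142857.
(This is only a lower bound; the true E[α(G)] may be larger.)

E[α(G)] ≥ 267/7 ≈ 38.142857.


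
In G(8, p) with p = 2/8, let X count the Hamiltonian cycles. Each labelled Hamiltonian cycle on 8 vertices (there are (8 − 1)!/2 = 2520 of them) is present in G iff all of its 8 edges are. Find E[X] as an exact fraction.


K_8 has (8 − 1)!/2 = 2520 labelled Hamiltonian cycles.
For each such Hamiltonian cycle H, let X_H = 1 if all 8 edges of H are present in G. Then P[X_H = 1] = p^{8} = (1/4)^{8} = 1/65536.
Summing the indicators: E[X] = Σ_H E[X_H] = 2520 · p^{8} = 2520 · 1/65536 = 315/8192.
Numerically: E[X] ≈ 0.0384521.

E[X] = 2520 · (1/4)^{8} = 315/8192 ≈ 0.0384521.


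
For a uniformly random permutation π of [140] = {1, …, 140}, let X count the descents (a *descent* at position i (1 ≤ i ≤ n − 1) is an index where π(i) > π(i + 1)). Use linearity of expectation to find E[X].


Write X = Σ X_I over i = 1, …, 139, with X_I the indicator of one descent.
There are 139 indicators.
For each fixed i, the pair (π(i), π(i+1)) is a uniformly random ordered pair of distinct values from {1, …, 140}; by symmetry P[π(i) > π(i+1)] = 1/2.
By linearity: E[X] = 139 · (1/2) = (140 − 1) · (1/2) = 139/2 ≈ 69.500.

E[X] = 139/2 = 69.500.


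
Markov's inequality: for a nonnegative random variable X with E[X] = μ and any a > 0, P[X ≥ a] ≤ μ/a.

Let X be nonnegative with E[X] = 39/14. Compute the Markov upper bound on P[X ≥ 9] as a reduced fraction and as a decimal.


μ = E[X] = 39/14, a = 9.
Markov: P[X ≥ 9] ≤ μ/a = (39/14)/9 = 13/42.
Numerically: ≈ 0.3095.
(Since a = 9 > μ = 2.7857, the bound 13/42 is < 1 and informative.)

P[X ≥ 9] ≤ 13/42 ≈ 0.3095.


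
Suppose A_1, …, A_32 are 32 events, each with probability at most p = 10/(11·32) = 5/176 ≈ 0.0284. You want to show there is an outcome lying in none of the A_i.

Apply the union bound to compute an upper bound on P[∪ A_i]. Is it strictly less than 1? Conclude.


Union bound: P[∪_{i=1}^{32} A_i] ≤ Σ_i P[A_i] ≤ 32·p = 32·(5/176) = 10/11.
Numerically: 10/11 ≈ 0.9091.
Is 10/11 < 1? YES.
Since P[∪ A_i] ≤ 10/11 < 1, the complement has P[∩ A_i^c] ≥ 1 − 10/11 = 1/11 > 0, so some outcome avoids every A_i.

32·p = 10/11 ≈ 0.9091; existence CERTIFIED by the union bound.


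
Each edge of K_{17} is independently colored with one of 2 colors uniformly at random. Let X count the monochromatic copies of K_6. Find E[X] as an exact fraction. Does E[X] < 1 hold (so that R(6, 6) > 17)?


E[X] = C(17, 6) · 2^{1 − 15} = 12376 · 2^{−14} = 12376/16384.
As a reduced fraction: E[X] = 1547/2048 ≈ 0.7553711.
Is E[X] < 1? YES.
Since E[X] < 1, there exists a 2-coloring of K_{17} with no monochromatic K_6; hence R(6, 6) > 17.

E[X] = 1547/2048 ≈ 0.7553711; E[X] < 1, so R(6, 6) > 17.


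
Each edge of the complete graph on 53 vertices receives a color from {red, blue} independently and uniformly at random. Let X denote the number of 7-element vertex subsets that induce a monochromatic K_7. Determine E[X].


Let X = Σ_S X_S over the C(53, 7) = 154143080 subsets S of size 7, where X_S = 1 if the K_7 on S is monochromatic.
For a fixed S, the K_7 on S has C(7, 2) = 21 edges. P[all 21 edges red] = (1/2)^21, and likewise for blue, so P[monochromatic] = 2·(1/2)^21 = 2^{1 − 21} = 1/1048576.
Summing: E[X] = C(53, 7) · 2^{1 − 21} = 154143080 · 1/1048576 = 19267885/131072.
Numerically: E[X] ≈ 147.002.

E[X] = C(53,7)·2^(1−C(7,2)) = 19267885/131072 ≈ 147.002.


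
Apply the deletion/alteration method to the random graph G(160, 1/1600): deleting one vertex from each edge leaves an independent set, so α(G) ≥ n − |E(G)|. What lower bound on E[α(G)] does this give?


E[|E(G)|] = C(160, 2)·p = 12720 · (1/1600) = 159/20.
E[α(G)] ≥ n − E[|E(G)|] = 160 − 159/20 = 3041/20.
Numerically: ≈ 152.05000.
(This is only a lower bound; the true E[α(G)] may be larger.)

E[α(G)] ≥ 3041/20 ≈ 152.05000.


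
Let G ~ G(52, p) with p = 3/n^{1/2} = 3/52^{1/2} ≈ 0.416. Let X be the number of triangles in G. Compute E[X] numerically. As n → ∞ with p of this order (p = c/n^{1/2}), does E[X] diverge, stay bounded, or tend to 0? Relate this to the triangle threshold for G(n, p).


Number of potential triangles: C(52, 3) = 22100.
Each occurs with probability p³ ≈ (0.416)³ ≈ 7.20044e-02.
By linearity: E[X] = C(52, 3)·p³ ≈ 22100 · 7.20044e-02 ≈ 1591.296.
Since α = 1/2 < 1, p = c/n^{1/2} ≫ 1/n is above the triangle threshold p ~ 1/n. Asymptotically E[X] ~ (c³/6)·n^{3(1−α)} = (3³/6)·n^{1.5} → ∞; triangles are abundant w.h.p.

E[X] ≈ 1591.296; in regime p = Θ(1/n^{1/2}) E[X] diverges (above the triangle threshold p ~ 1/n).


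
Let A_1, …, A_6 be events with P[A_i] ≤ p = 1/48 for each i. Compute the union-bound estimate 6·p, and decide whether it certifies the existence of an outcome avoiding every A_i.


Union bound: P[∪_{i=1}^{6} A_i] ≤ Σ_i P[A_i] ≤ 6·p = 6·(1/48) = 1/8.
Numerically: 1/8 ≈ 0.125.
Is 1/8 < 1? YES.
Since P[∪ A_i] ≤ 1/8 < 1, the complement has P[∩ A_i^c] ≥ 1 − 1/8 = 7/8 > 0, so some outcome avoids every A_i.

6·p = 1/8 ≈ 0.125; existence CERTIFIED by the union bound.


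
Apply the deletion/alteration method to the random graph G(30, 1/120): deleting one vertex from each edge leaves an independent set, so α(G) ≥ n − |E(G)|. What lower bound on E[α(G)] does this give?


E[|E(G)|] = C(30, 2)·p = 435 · (1/120) = 29/8.
E[α(G)] ≥ n − E[|E(G)|] = 30 − 29/8 = 211/8.
Numerically: ≈ 26.3750.
(This is only a lower bound; the true E[α(G)] may be larger.)

E[α(G)] ≥ 211/8 ≈ 26.3750.


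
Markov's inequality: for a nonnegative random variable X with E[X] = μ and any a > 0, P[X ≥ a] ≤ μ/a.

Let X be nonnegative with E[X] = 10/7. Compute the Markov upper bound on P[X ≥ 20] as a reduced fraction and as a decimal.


μ = E[X] = 10/7, a = 20.
Markov: P[X ≥ 20] ≤ μ/a = (10/7)/20 = 1/14.
Numerically: ≈ 0.07143.
(Since a = 20 > μ = 1.42857, the bound 1/14 is < 1 and informative.)

P[X ≥ 20] ≤ 1/14 ≈ 0.07143.


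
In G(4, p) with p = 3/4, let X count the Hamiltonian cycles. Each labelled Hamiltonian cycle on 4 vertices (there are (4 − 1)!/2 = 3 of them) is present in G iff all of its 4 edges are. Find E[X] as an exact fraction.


K_4 has (4 − 1)!/2 = 3 labelled Hamiltonian cycles.
For each such Hamiltonian cycle H, let X_H = 1 if all 4 edges of H are present in G. Then P[X_H = 1] = p^{4} = (3/4)^{4} = 81/256.
Summing the indicators: E[X] = Σ_H E[X_H] = 3 · p^{4} = 3 · 81/256 = 243/256.
Numerically: E[X] ≈ 0.9492.

E[X] = 3 · (3/4)^{4} = 243/256 ≈ 0.9492.


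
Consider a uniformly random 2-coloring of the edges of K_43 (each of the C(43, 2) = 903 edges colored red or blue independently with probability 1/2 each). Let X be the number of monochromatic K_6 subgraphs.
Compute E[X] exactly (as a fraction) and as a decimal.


Let X = Σ_S X_S over the C(43, 6) = 6096454 subsets S of size 6, where X_S = 1 if the K_6 on S is monochromatic.
For a fixed S, the K_6 on S has C(6, 2) = 15 edges. P[all 15 edges red] = (1/2)^15, and likewise for blue, so P[monochromatic] = 2·(1/2)^15 = 2^{1 − 15} = 1/16384.
By linearity of expectation: E[X] = C(43, 6) · 2^{1 − 15} = 6096454 · 1/16384 = 3048227/8192.
Numerically: E[X] ≈ 372.098.

E[X] = C(43,6)·2^(1−C(6,2)) = 3048227/8192 ≈ 372.098.


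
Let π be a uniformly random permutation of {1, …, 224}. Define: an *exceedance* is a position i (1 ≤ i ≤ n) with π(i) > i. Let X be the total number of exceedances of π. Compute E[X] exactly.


Write X = Σ_{i=1}^{224} X_i, where X_i = 1_{π(i) > i}.
For each fixed i, π(i) is uniform over {1, …, 224} (marginal of a uniform permutation), so P[π(i) > i] = (n − i)/n. Summing: Σ_{i=1}^{224} (n − i)/n = (0 + 1 + … + 223)/224 = 224(224 − 1)/(2·224) = (224 − 1)/2.
Hence E[X] = Σ_{i=1}^{224} (224 − i)/224 = 223/2 ≈ 111.50000.

E[X] = 223/2 = 111.50000.


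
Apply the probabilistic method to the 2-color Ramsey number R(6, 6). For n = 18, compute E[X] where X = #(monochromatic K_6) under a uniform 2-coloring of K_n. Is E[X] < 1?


E[X] = C(18, 6) · 2^{1 − 15} = 18564 · 2^{−14} = 18564/16384.
As a reduced fraction: E[X] = 4641/4096 ≈ 1.13306.
Is E[X] < 1? NO.
Since E[X] ≥ 1, the first-moment bound is inconclusive at n = 18; it does NOT by itself certify R(6, 6) > 18.

E[X] = 4641/4096 ≈ 1.13306; E[X] ≥ 1; first-moment method inconclusive here.


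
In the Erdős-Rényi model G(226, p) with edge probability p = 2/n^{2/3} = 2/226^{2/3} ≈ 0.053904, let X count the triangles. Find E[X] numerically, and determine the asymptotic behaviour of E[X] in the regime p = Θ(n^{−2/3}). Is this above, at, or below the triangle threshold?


Number of potential triangles: C(226, 3) = 1898400.
Each occurs with probability p³ ≈ (0.053904)³ ≈ 1.5662934e-04.
By linearity: E[X] = C(226, 3)·p³ ≈ 1898400 · 1.5662934e-04 ≈ 297.34513.
Since α = 2/3 < 1, p = c/n^{2/3} ≫ 1/n is above the triangle threshold p ~ 1/n. Asymptotically E[X] ~ (c³/6)·n^{3(1−α)} = (2³/6)·n^{1} → ∞; triangles are abundant w.h.p.

E[X] ≈ 297.34513; in regime p = Θ(1/n^{2/3}) E[X] diverges (above the triangle threshold p ~ 1/n).


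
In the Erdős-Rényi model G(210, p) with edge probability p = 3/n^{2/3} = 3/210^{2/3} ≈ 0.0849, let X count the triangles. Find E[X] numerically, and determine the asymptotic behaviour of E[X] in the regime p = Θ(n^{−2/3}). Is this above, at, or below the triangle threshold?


Number of potential triangles: C(210, 3) = 1521520.
Each occurs with probability p³ ≈ (0.0849)³ ≈ 6.12245e-04.
By linearity: E[X] = C(210, 3)·p³ ≈ 1521520 · 6.12245e-04 ≈ 931.543.
Since α = 2/3 < 1, p = c/n^{2/3} ≫ 1/n is above the triangle threshold p ~ 1/n. Asymptotically E[X] ~ (c³/6)·n^{3(1−α)} = (3³/6)·n^{1} → ∞; triangles are abundant w.h.p.

E[X] ≈ 931.543; in regime p = Θ(1/n^{2/3}) E[X] diverges (above the triangle threshold p ~ 1/n).


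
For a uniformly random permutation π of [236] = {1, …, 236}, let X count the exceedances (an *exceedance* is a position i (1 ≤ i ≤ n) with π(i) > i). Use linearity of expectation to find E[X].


Write X = Σ_{i=1}^{236} X_i, where X_i = 1_{π(i) > i}.
For each fixed i, π(i) is uniform over {1, …, 236} (marginal of a uniform permutation), so P[π(i) > i] = (n − i)/n. Summing: Σ_{i=1}^{236} (n − i)/n = (0 + 1 + … + 235)/236 = 236(236 − 1)/(2·236) = (236 − 1)/2.
Hence E[X] = Σ_{i=1}^{236} (236 − i)/236 = 235/2 ≈ 117.50000.

E[X] = 235/2 = 117.50000.


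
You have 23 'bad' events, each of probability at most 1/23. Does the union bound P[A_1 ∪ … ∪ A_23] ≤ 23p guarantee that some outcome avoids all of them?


Union bound: P[∪_{i=1}^{23} A_i] ≤ Σ_i P[A_i] ≤ 23·p = 23·(1/23) = 1.
Numerically: 1 ≈ 1.000.
Is 1 < 1? NO.
Since the bound 1 is ≥ 1, the union bound is uninformative here; it does NOT by itself certify existence.

23·p = 1 ≈ 1.000; existence NOT certified by the union bound.


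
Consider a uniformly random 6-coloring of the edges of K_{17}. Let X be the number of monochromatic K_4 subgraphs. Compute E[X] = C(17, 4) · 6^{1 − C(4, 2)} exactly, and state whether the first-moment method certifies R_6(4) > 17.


E[X] = C(17, 4) · 6^{1 − 6} = 2380 · 6^{−5} = 2380/7776.
As a reduced fraction: E[X] = 595/1944 ≈ 0.30607.
Is E[X] < 1? YES.
Since E[X] < 1, there exists a 6-coloring of K_{17} with no monochromatic K_4; hence R_6(4) > 17.

E[X] = 595/1944 ≈ 0.30607; E[X] < 1, so R_6(4) > 17.


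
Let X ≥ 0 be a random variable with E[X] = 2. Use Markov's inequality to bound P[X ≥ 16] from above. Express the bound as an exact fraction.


μ = E[X] = 2, a = 16.
Markov: P[X ≥ 16] ≤ μ/a = (2)/16 = 1/8.
Numerically: ≈ 0.1250.
(Since a = 16 > μ = 2.0000, the bound 1/8 is < 1 and informative.)

P[X ≥ 16] ≤ 1/8 ≈ 0.1250.


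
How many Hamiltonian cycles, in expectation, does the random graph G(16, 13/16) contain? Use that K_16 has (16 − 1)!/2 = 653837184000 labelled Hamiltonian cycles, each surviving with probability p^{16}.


K_16 has (16 − 1)!/2 = 653837184000 labelled Hamiltonian cycles.
For each such Hamiltonian cycle H, let X_H = 1 if all 16 edges of H are present in G. Then P[X_H = 1] = p^{16} = (13/16)^{16} = 665416609183179841/18446744073709551616.
Summing the indicators: E[X] = Σ_H E[X_H] = 653837184000 · p^{16} = 653837184000 · 665416609183179841/18446744073709551616 = 424877072202303561918952875/18014398509481984.
Numerically: E[X] ≈ 2.36e+10.

E[X] = 653837184000 · (13/16)^{16} = 424877072202303561918952875/18014398509481984 ≈ 2.36e+10.


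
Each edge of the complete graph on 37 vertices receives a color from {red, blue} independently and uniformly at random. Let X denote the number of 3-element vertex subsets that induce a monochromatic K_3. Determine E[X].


Let X = Σ_S X_S over the C(37, 3) = 7770 subsets S of size 3, where X_S = 1 if the K_3 on S is monochromatic.
For a fixed S, the K_3 on S has C(3, 2) = 3 edges. P[all 3 edges red] = (1/2)^3, and likewise for blue, so P[monochromatic] = 2·(1/2)^3 = 2^{1 − 3} = 1/4.
Summing: E[X] = C(37, 3) · 2^{1 − 3} = 7770 · 1/4 = 3885/2.
Numerically: E[X] ≈ 1942.5000.

E[X] = C(37,3)·2^(1−C(3,2)) = 3885/2 ≈ 1942.5000.
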